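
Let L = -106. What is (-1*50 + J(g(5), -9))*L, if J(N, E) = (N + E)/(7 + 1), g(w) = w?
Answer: 5353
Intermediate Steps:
J(N, E) = E/8 + N/8 (J(N, E) = (E + N)/8 = (E + N)*(⅛) = E/8 + N/8)
(-1*50 + J(g(5), -9))*L = (-1*50 + ((⅛)*(-9) + (⅛)*5))*(-106) = (-50 + (-9/8 + 5/8))*(-106) = (-50 - ½)*(-106) = -101/2*(-106) = 5353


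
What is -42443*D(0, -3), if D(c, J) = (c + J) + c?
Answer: 127329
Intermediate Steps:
D(c, J) = J + 2*c (D(c, J) = (J + c) + c = J + 2*c)
-42443*D(0, -3) = -42443*(-3 + 2*0) = -42443*(-3 + 0) = -42443*(-3) = 127329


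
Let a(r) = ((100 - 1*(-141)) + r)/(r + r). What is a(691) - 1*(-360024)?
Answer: 248777050/691 ≈ 3.6002e+5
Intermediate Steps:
a(r) = (241 + r)/(2*r) (a(r) = ((100 + 141) + r)/((2*r)) = (241 + r)*(1/(2*r)) = (241 + r)/(2*r))
a(691) - 1*(-360024) = (1/2)*(241 + 691)/691 - 1*(-360024) = (1/2)*(1/691)*932 + 360024 = 466/691 + 360024 = 248777050/691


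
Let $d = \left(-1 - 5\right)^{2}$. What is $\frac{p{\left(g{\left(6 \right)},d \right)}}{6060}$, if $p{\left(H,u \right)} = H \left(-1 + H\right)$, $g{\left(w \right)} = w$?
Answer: $\frac{1}{202} \approx 0.0049505$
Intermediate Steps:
$d = 36$ ($d = \left(-6\right)^{2} = 36$)
$\frac{p{\left(g{\left(6 \right)},d \right)}}{6060} = \frac{6 \left(-1 + 6\right)}{6060} = 6 \cdot 5 \cdot \frac{1}{6060} = 30 \cdot \frac{1}{6060} = \frac{1}{202}$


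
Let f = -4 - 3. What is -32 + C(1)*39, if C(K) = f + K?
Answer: -266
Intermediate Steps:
f = -7
C(K) = -7 + K
-32 + C(1)*39 = -32 + (-7 + 1)*39 = -32 - 6*39 = -32 - 234 = -266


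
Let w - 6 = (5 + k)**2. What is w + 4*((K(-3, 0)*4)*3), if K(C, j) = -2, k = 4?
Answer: -9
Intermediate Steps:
w = 87 (w = 6 + (5 + 4)**2 = 6 + 9**2 = 6 + 81 = 87)
w + 4*((K(-3, 0)*4)*3) = 87 + 4*(-2*4*3) = 87 + 4*(-8*3) = 87 + 4*(-24) = 87 - 96 = -9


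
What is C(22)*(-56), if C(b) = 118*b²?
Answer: -3198272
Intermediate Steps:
C(22)*(-56) = (118*22²)*(-56) = (118*484)*(-56) = 57112*(-56) = -3198272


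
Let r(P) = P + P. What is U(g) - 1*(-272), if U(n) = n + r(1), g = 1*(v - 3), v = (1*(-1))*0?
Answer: 271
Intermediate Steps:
r(P) = 2*P
v = 0 (v = -1*0 = 0)
g = -3 (g = 1*(0 - 3) = 1*(-3) = -3)
U(n) = 2 + n (U(n) = n + 2*1 = n + 2 = 2 + n)
U(g) - 1*(-272) = (2 - 3) - 1*(-272) = -1 + 272 = 271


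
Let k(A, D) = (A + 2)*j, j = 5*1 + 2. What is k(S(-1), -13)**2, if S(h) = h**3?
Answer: 49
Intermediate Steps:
j = 7 (j = 5 + 2 = 7)
k(A, D) = 14 + 7*A (k(A, D) = (A + 2)*7 = (2 + A)*7 = 14 + 7*A)
k(S(-1), -13)**2 = (14 + 7*(-1)**3)**2 = (14 + 7*(-1))**2 = (14 - 7)**2 = 7**2 = 49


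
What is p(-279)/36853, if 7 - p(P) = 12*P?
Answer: 3355/36853 ≈ 0.091037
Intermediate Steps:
p(P) = 7 - 12*P
p(-279)/36853 = (7 - 12*(-279))/36853 = (7 + 3348)*(1/36853) = 3355*(1/36853) = 3355/36853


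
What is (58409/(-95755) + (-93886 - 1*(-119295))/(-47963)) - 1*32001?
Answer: -146976133286727/4592697065 ≈ -32002.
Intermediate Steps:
(58409/(-95755) + (-93886 - 1*(-119295))/(-47963)) - 1*32001 = (58409*(-1/95755) + (-93886 + 119295)*(-1/47963)) - 32001 = (-58409/95755 + 25409*(-1/47963)) - 32001 = (-58409/95755 - 25409/47963) - 32001 = -5234509662/4592697065 - 32001 = -146976133286727/4592697065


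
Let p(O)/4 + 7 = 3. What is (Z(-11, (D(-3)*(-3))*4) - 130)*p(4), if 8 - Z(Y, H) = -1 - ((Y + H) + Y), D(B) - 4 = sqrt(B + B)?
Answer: 3056 + 192*I*sqrt(6) ≈ 3056.0 + 470.3*I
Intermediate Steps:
p(O) = -16 (p(O) = -28 + 4*3 = -28 + 12 = -16)
D(B) = 4 + sqrt(2)*sqrt(B) (D(B) = 4 + sqrt(B + B) = 4 + sqrt(2*B) = 4 + sqrt(2)*sqrt(B))
Z(Y, H) = 9 + H + 2*Y (Z(Y, H) = 8 - (-1 - ((Y + H) + Y)) = 8 - (-1 - ((H + Y) + Y)) = 8 - (-1 - (H + 2*Y)) = 8 - (-1 + (-H - 2*Y)) = 8 - (-1 - H - 2*Y) = 8 + (1 + H + 2*Y) = 9 + H + 2*Y)
(Z(-11, (D(-3)*(-3))*4) - 130)*p(4) = ((9 + ((4 + sqrt(2)*sqrt(-3))*(-3))*4 + 2*(-11)) - 130)*(-16) = ((9 + ((4 + sqrt(2)*(I*sqrt(3)))*(-3))*4 - 22) - 130)*(-16) = ((9 + ((4 + I*sqrt(6))*(-3))*4 - 22) - 130)*(-16) = ((9 + (-12 - 3*I*sqrt(6))*4 - 22) - 130)*(-16) = ((9 + (-48 - 12*I*sqrt(6)) - 22) - 130)*(-16) = ((-61 - 12*I*sqrt(6)) - 130)*(-16) = (-191 - 12*I*sqrt(6))*(-16) = 3056 + 192*I*sqrt(6)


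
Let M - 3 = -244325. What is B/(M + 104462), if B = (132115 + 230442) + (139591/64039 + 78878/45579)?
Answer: -264563740078262/102057016159665 ≈ -2.5923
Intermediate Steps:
M = -244322 (M = 3 - 244325 = -244322)
B = 1058254960313048/2918833581 (B = 362557 + (139591*(1/64039) + 78878*(1/45579)) = 362557 + (139591/64039 + 78878/45579) = 362557 + 11413686431/2918833581 = 1058254960313048/2918833581 ≈ 3.6256e+5)
B/(M + 104462) = 1058254960313048/(2918833581*(-244322 + 104462)) = (1058254960313048/2918833581)/(-139860) = (1058254960313048/2918833581)*(-1/139860) = -264563740078262/102057016159665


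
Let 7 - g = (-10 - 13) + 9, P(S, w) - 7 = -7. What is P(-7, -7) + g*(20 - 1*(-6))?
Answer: 546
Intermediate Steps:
P(S, w) = 0 (P(S, w) = 7 - 7 = 0)
g = 21 (g = 7 - ((-10 - 13) + 9) = 7 - (-23 + 9) = 7 - 1*(-14) = 7 + 14 = 21)
P(-7, -7) + g*(20 - 1*(-6)) = 0 + 21*(20 - 1*(-6)) = 0 + 21*(20 + 6) = 0 + 21*26 = 0 + 546 = 546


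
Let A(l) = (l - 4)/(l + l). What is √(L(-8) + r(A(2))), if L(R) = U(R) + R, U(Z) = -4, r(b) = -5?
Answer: I*√17 ≈ 4.1231*I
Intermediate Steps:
A(l) = (-4 + l)/(2*l) (A(l) = (-4 + l)/((2*l)) = (-4 + l)*(1/(2*l)) = (-4 + l)/(2*l))
L(R) = -4 + R
√(L(-8) + r(A(2))) = √((-4 - 8) - 5) = √(-12 - 5) = √(-17) = I*√17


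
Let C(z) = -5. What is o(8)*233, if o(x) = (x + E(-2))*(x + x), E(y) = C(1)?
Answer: 11184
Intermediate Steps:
E(y) = -5
o(x) = 2*x*(-5 + x) (o(x) = (x - 5)*(x + x) = (-5 + x)*(2*x) = 2*x*(-5 + x))
o(8)*233 = (2*8*(-5 + 8))*233 = (2*8*3)*233 = 48*233 = 11184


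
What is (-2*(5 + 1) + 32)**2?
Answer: 400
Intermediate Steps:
(-2*(5 + 1) + 32)**2 = (-2*6 + 32)**2 = (-12 + 32)**2 = 20**2 = 400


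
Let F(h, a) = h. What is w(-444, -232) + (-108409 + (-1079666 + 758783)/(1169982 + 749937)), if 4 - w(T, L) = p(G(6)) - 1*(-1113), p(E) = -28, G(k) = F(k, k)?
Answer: -70070750731/639973 ≈ -1.0949e+5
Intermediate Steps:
G(k) = k
w(T, L) = -1081 (w(T, L) = 4 - (-28 - 1*(-1113)) = 4 - (-28 + 1113) = 4 - 1*1085 = 4 - 1085 = -1081)
w(-444, -232) + (-108409 + (-1079666 + 758783)/(1169982 + 749937)) = -1081 + (-108409 + (-1079666 + 758783)/(1169982 + 749937)) = -1081 + (-108409 - 320883/1919919) = -1081 + (-108409 - 320883*1/1919919) = -1081 + (-108409 - 106961/639973) = -1081 - 69378939918/639973 = -70070750731/639973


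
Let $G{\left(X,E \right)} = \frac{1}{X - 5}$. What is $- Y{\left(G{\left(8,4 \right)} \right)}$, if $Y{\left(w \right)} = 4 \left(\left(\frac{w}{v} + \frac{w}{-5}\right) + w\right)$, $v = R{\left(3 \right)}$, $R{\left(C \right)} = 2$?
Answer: $- \frac{26}{15} \approx -1.7333$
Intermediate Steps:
$G{\left(X,E \right)} = \frac{1}{-5 + X}$
$v = 2$
$Y{\left(w \right)} = \frac{26 w}{5}$ ($Y{\left(w \right)} = 4 \left(\left(\frac{w}{2} + \frac{w}{-5}\right) + w\right) = 4 \left(\left(w \frac{1}{2} + w \left(- \frac{1}{5}\right)\right) + w\right) = 4 \left(\left(\frac{w}{2} - \frac{w}{5}\right) + w\right) = 4 \left(\frac{3 w}{10} + w\right) = 4 \frac{13 w}{10} = \frac{26 w}{5}$)
$- Y{\left(G{\left(8,4 \right)} \right)} = - \frac{26}{5 \left(-5 + 8\right)} = - \frac{26}{5 \cdot 3} = \left(-1\right) \frac{26}{15} = - \frac{26}{15}$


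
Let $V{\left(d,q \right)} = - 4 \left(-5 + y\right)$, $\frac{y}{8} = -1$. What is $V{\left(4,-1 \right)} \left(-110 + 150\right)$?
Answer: $2080$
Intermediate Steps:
$y = -8$ ($y = 8 \left(-1\right) = -8$)
$V{\left(d,q \right)} = 52$ ($V{\left(d,q \right)} = - 4 \left(-5 - 8\right) = \left(-4\right) \left(-13\right) = 52$)
$V{\left(4,-1 \right)} \left(-110 + 150\right) = 52 \left(-110 + 150\right) = 52 \cdot 40 = 2080$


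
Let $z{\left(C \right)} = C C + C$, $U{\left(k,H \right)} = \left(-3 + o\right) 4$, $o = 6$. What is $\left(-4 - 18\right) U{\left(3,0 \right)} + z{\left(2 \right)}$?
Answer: $-258$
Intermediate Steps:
$U{\left(k,H \right)} = 12$ ($U{\left(k,H \right)} = \left(-3 + 6\right) 4 = 3 \cdot 4 = 12$)
$z{\left(C \right)} = C + C^{2}$ ($z{\left(C \right)} = C^{2} + C = C + C^{2}$)
$\left(-4 - 18\right) U{\left(3,0 \right)} + z{\left(2 \right)} = \left(-4 - 18\right) 12 + 2 \left(1 + 2\right) = \left(-4 - 18\right) 12 + 2 \cdot 3 = \left(-22\right) 12 + 6 = -264 + 6 = -258$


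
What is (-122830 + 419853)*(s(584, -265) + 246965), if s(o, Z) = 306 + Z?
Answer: 73366463138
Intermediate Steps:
(-122830 + 419853)*(s(584, -265) + 246965) = (-122830 + 419853)*((306 - 265) + 246965) = 297023*(41 + 246965) = 297023*247006 = 73366463138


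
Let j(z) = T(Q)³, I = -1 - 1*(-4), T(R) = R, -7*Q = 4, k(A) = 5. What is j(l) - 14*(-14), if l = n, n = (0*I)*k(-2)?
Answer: 67164/343 ≈ 195.81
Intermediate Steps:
Q = -4/7 (Q = -⅐*4 = -4/7 ≈ -0.57143)
I = 3 (I = -1 + 4 = 3)
n = 0 (n = (0*3)*5 = 0*5 = 0)
l = 0
j(z) = -64/343 (j(z) = (-4/7)³ = -64/343)
j(l) - 14*(-14) = -64/343 - 14*(-14) = -64/343 + 196 = 67164/343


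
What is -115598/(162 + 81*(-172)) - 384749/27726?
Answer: -348820597/63631170 ≈ -5.4819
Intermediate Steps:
-115598/(162 + 81*(-172)) - 384749/27726 = -115598/(162 - 13932) - 384749*1/27726 = -115598/(-13770) - 384749/27726 = -115598*(-1/13770) - 384749/27726 = 57799/6885 - 384749/27726 = -348820597/63631170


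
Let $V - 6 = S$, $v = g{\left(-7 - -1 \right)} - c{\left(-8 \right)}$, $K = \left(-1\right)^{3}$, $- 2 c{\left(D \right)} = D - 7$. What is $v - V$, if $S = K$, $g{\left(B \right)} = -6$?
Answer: $- \frac{37}{2} \approx -18.5$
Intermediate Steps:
$c{\left(D \right)} = \frac{7}{2} - \frac{D}{2}$ ($c{\left(D \right)} = - \frac{D - 7}{2} = - \frac{-7 + D}{2} = \frac{7}{2} - \frac{D}{2}$)
$K = -1$
$v = - \frac{27}{2}$ ($v = -6 - \left(\frac{7}{2} - -4\right) = -6 - \left(\frac{7}{2} + 4\right) = -6 - \frac{15}{2} = - \frac{27}{2} \approx -13.5$)
$S = -1$
$V = 5$ ($V = 6 - 1 = 5$)
$v - V = - \frac{27}{2} - 5 = - \frac{37}{2}$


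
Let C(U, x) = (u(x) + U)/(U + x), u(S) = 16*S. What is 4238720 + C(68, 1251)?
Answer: 5590891764/1319 ≈ 4.2387e+6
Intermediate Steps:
C(U, x) = (U + 16*x)/(U + x) (C(U, x) = (16*x + U)/(U + x) = (U + 16*x)/(U + x))
4238720 + C(68, 1251) = 4238720 + (68 + 16*1251)/(68 + 1251) = 4238720 + (68 + 20016)/1319 = 4238720 + (1/1319)*20084 = 4238720 + 20084/1319 = 5590891764/1319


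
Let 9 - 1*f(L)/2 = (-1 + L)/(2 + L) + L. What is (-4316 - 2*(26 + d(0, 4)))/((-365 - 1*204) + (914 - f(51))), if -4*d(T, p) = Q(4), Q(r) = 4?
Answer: -231398/22837 ≈ -10.133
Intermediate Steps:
d(T, p) = -1 (d(T, p) = -¼*4 = -1)
f(L) = 18 - 2*L - 2*(-1 + L)/(2 + L) (f(L) = 18 - 2*((-1 + L)/(2 + L) + L) = 18 - 2*(L + (-1 + L)/(2 + L)) = 18 + (-2*L - 2*(-1 + L)/(2 + L)) = 18 - 2*L - 2*(-1 + L)/(2 + L))
(-4316 - 2*(26 + d(0, 4)))/((-365 - 1*204) + (914 - f(51))) = (-4316 - 2*(26 - 1))/((-365 - 1*204) + (914 - 2*(19 - 1*51² + 6*51)/(2 + 51))) = (-4316 - 2*25)/((-365 - 204) + (914 - 2*(19 - 1*2601 + 306)/53)) = (-4316 - 50)/(-569 + (914 - 2*(19 - 2601 + 306)/53)) = -4366/(-569 + (914 - 2*(-2276)/53)) = -4366/(-569 + (914 - 1*(-4552/53))) = -4366/(-569 + (914 + 4552/53)) = -4366/(-569 + 52994/53) = -4366/22837/53 = -4366*53/22837 = -231398/22837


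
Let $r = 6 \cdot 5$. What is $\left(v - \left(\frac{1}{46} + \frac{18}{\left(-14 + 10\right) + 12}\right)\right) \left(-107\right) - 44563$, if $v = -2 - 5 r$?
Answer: $- \frac{2581145}{92} \approx -28056.0$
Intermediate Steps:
$r = 30$
$v = -152$ ($v = -2 - 150 = -152$)
$\left(v - \left(\frac{1}{46} + \frac{18}{\left(-14 + 10\right) + 12}\right)\right) \left(-107\right) - 44563 = \left(-152 - \left(\frac{1}{46} + \frac{18}{\left(-14 + 10\right) + 12}\right)\right) \left(-107\right) - 44563 = \left(-152 - \left(\frac{1}{46} + \frac{18}{-4 + 12}\right)\right) \left(-107\right) - 44563 = \left(-152 - \left(\frac{1}{46} + \frac{18}{8}\right)\right) \left(-107\right) - 44563 = \left(-152 - \frac{209}{92}\right) \left(-107\right) - 44563 = \left(- \frac{14193}{92}\right) \left(-107\right) - 44563 = \frac{1518651}{92} - 44563 = - \frac{2581145}{92}$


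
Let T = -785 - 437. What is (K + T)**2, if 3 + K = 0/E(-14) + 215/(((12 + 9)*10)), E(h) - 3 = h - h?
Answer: 2642679649/1764 ≈ 1.4981e+6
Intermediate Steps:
E(h) = 3 (E(h) = 3 + (h - h) = 3 + 0 = 3)
K = -83/42 (K = -3 + (0/3 + 215/(((12 + 9)*10))) = -3 + (0*(1/3) + 215/((21*10))) = -3 + (0 + 215/210) = -3 + (0 + 215*(1/210)) = -3 + (0 + 43/42) = -3 + 43/42 = -83/42 ≈ -1.9762)
T = -1222
(K + T)**2 = (-83/42 - 1222)**2 = (-51407/42)**2 = 2642679649/1764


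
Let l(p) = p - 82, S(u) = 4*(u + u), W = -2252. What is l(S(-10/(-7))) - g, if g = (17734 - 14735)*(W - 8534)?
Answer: 226430004/7 ≈ 3.2347e+7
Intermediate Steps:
S(u) = 8*u (S(u) = 4*(2*u) = 8*u)
l(p) = -82 + p
g = -32347214 (g = (17734 - 14735)*(-2252 - 8534) = 2999*(-10786) = -32347214)
l(S(-10/(-7))) - g = (-82 + 8*(-10/(-7))) - 1*(-32347214) = (-82 + 8*(-10*(-1/7))) + 32347214 = (-82 + 8*(10/7)) + 32347214 = (-82 + 80/7) + 32347214 = -494/7 + 32347214 = 226430004/7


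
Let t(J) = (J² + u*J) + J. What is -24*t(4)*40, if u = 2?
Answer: -26880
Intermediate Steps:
t(J) = J² + 3*J (t(J) = (J² + 2*J) + J = J² + 3*J)
-24*t(4)*40 = -96*(3 + 4)*40 = -96*7*40 = -24*28*40 = -672*40 = -26880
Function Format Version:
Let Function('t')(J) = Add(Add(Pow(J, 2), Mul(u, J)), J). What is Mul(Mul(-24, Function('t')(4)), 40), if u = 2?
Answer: -26880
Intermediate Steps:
Function('t')(J) = Add(Pow(J, 2), Mul(3, J)) (Function('t')(J) = Add(Add(Pow(J, 2), Mul(2, J)), J) = Add(Pow(J, 2), Mul(3, J)))
Mul(Mul(-24, Function('t')(4)), 40) = Mul(Mul(-24, Mul(4, Add(3, 4))), 40) = Mul(Mul(-24, Mul(4, 7)), 40) = Mul(Mul(-24, 28), 40) = Mul(-672, 40) = -26880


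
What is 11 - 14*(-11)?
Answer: 165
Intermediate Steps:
11 - 14*(-11) = 11 + 154 = 165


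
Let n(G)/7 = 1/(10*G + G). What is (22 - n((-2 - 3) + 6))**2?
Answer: 55225/121 ≈ 456.40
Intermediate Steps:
n(G) = 7/(11*G) (n(G) = 7/(10*G + G) = 7/((11*G)) = 7*(1/(11*G)) = 7/(11*G))
(22 - n((-2 - 3) + 6))**2 = (22 - 7/(11*((-2 - 3) + 6)))**2 = (22 - 7/(11*(-5 + 6)))**2 = (22 - 7/(11*1))**2 = (22 - 7/11)**2 = (235/11)**2 = 55225/121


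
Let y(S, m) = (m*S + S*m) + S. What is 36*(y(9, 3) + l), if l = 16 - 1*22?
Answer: 2052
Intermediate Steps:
y(S, m) = S + 2*S*m (y(S, m) = (S*m + S*m) + S = 2*S*m + S = S + 2*S*m)
l = -6 (l = 16 - 22 = -6)
36*(y(9, 3) + l) = 36*(9*(1 + 2*3) - 6) = 36*(9*(1 + 6) - 6) = 36*(9*7 - 6) = 36*(63 - 6) = 36*57 = 2052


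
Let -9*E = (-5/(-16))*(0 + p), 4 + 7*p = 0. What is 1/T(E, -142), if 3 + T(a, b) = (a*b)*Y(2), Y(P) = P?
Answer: -63/544 ≈ -0.11581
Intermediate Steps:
p = -4/7 (p = -4/7 + (⅐)*0 = -4/7 + 0 = -4/7 ≈ -0.57143)
E = 5/252 (E = -(-5/(-16))*(0 - 4/7)/9 = -(-5*(-1/16))*(-4)/(9*7) = -5*(-4)/(144*7) = -⅑*(-5/28) = 5/252 ≈ 0.019841)
T(a, b) = -3 + 2*a*b (T(a, b) = -3 + (a*b)*2 = -3 + 2*a*b)
1/T(E, -142) = 1/(-3 + 2*(5/252)*(-142)) = 1/(-3 - 355/63) = 1/(-544/63) = -63/544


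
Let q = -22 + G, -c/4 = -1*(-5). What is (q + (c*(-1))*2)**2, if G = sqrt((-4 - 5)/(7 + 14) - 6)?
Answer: 2223/7 + 108*I*sqrt(35)/7 ≈ 317.57 + 91.277*I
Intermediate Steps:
c = -20 (c = -(-4)*(-5) = -4*5 = -20)
G = 3*I*sqrt(35)/7 (G = sqrt(-9/21 - 6) = sqrt(-9*1/21 - 6) = sqrt(-3/7 - 6) = sqrt(-45/7) = 3*I*sqrt(35)/7 ≈ 2.5355*I)
q = -22 + 3*I*sqrt(35)/7 ≈ -22.0 + 2.5355*I
(q + (c*(-1))*2)**2 = ((-22 + 3*I*sqrt(35)/7) - 20*(-1)*2)**2 = ((-22 + 3*I*sqrt(35)/7) + 20*2)**2 = ((-22 + 3*I*sqrt(35)/7) + 40)**2 = (18 + 3*I*sqrt(35)/7)**2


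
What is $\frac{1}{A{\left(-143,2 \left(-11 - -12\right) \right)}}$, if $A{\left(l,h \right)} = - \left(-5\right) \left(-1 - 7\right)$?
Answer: $- \frac{1}{40} \approx -0.025$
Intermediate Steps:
$A{\left(l,h \right)} = -40$ ($A{\left(l,h \right)} = - \left(-5\right) \left(-8\right) = \left(-1\right) 40 = -40$)
$\frac{1}{A{\left(-143,2 \left(-11 - -12\right) \right)}} = \frac{1}{-40} = - \frac{1}{40}$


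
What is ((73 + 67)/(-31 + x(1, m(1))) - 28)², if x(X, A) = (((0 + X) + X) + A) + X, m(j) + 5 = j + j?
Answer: 1016064/961 ≈ 1057.3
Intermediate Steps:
m(j) = -5 + 2*j (m(j) = -5 + (j + j) = -5 + 2*j)
x(X, A) = A + 3*X (x(X, A) = ((X + X) + A) + X = (2*X + A) + X = (A + 2*X) + X = A + 3*X)
((73 + 67)/(-31 + x(1, m(1))) - 28)² = ((73 + 67)/(-31 + ((-5 + 2*1) + 3*1)) - 28)² = (140/(-31 + ((-5 + 2) + 3)) - 28)² = (140/(-31 + (-3 + 3)) - 28)² = (140/(-31 + 0) - 28)² = (140/(-31) - 28)² = (140*(-1/31) - 28)² = (-140/31 - 28)² = (-1008/31)² = 1016064/961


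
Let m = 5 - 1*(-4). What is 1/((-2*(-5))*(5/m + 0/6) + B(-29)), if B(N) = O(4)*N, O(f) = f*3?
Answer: -9/3082 ≈ -0.0029202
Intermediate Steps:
m = 9 (m = 5 + 4 = 9)
O(f) = 3*f
B(N) = 12*N (B(N) = (3*4)*N = 12*N)
1/((-2*(-5))*(5/m + 0/6) + B(-29)) = 1/((-2*(-5))*(5/9 + 0/6) + 12*(-29)) = 1/(10*(5*(⅑) + 0*(⅙)) - 348) = 1/(10*(5/9 + 0) - 348) = 1/(10*(5/9) - 348) = 1/(50/9 - 348) = 1/(-3082/9) = -9/3082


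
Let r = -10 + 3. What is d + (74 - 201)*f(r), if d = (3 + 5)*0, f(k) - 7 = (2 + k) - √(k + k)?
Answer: -254 + 127*I*√14 ≈ -254.0 + 475.19*I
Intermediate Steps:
r = -7
f(k) = 9 + k - √2*√k (f(k) = 7 + ((2 + k) - √(k + k)) = 7 + ((2 + k) - √(2*k)) = 7 + ((2 + k) - √2*√k) = 7 + (2 + k - √2*√k) = 9 + k - √2*√k)
d = 0 (d = 8*0 = 0)
d + (74 - 201)*f(r) = 0 + (74 - 201)*(9 - 7 - √2*√(-7)) = 0 - 127*(9 - 7 - √2*I*√7) = 0 - 127*(9 - 7 - I*√14) = 0 - 127*(2 - I*√14) = 0 + (-254 + 127*I*√14) = -254 + 127*I*√14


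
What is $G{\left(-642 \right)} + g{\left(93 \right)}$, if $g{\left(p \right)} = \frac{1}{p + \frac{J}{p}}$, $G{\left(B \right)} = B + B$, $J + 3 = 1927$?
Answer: $- \frac{13575639}{10573} \approx -1284.0$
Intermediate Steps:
$J = 1924$ ($J = -3 + 1927 = 1924$)
$G{\left(B \right)} = 2 B$
$g{\left(p \right)} = \frac{1}{p + \frac{1924}{p}}$
$G{\left(-642 \right)} + g{\left(93 \right)} = 2 \left(-642\right) + \frac{93}{1924 + 93^{2}} = -1284 + \frac{93}{1924 + 8649} = -1284 + \frac{93}{10573} = - \frac{13575639}{10573}$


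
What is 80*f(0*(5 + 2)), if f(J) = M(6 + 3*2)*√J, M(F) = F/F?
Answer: 0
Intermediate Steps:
M(F) = 1
f(J) = √J (f(J) = 1*√J = √J)
80*f(0*(5 + 2)) = 80*√(0*(5 + 2)) = 80*√(0*7) = 80*√0 = 80*0 = 0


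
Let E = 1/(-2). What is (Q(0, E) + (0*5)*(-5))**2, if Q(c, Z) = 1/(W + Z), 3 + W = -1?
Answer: 4/81 ≈ 0.049383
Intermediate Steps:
W = -4 (W = -3 - 1 = -4)
E = -1/2 ≈ -0.50000
Q(c, Z) = 1/(-4 + Z)
(Q(0, E) + (0*5)*(-5))**2 = (1/(-4 - 1/2) + (0*5)*(-5))**2 = (1/(-9/2) + 0*(-5))**2 = (-2/9 + 0)**2 = (-2/9)**2 = 4/81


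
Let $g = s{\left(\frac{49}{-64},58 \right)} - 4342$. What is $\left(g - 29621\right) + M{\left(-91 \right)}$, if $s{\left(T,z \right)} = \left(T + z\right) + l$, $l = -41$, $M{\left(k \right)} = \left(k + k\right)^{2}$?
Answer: $- \frac{52657}{64} \approx -822.77$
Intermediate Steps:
$M{\left(k \right)} = 4 k^{2}$ ($M{\left(k \right)} = \left(2 k\right)^{2} = 4 k^{2}$)
$s{\left(T,z \right)} = -41 + T + z$ ($s{\left(T,z \right)} = \left(T + z\right) - 41 = -41 + T + z$)
$g = - \frac{276849}{64}$ ($g = \left(-41 + \frac{49}{-64} + 58\right) - 4342 = \left(-41 + 49 \left(- \frac{1}{64}\right) + 58\right) - 4342 = \left(-41 - \frac{49}{64} + 58\right) - 4342 = \frac{1039}{64} - 4342 = - \frac{276849}{64} \approx -4325.8$)
$\left(g - 29621\right) + M{\left(-91 \right)} = \left(- \frac{276849}{64} - 29621\right) + 4 \left(-91\right)^{2} = - \frac{2172593}{64} + 4 \cdot 8281 = - \frac{2172593}{64} + 33124 = - \frac{52657}{64}$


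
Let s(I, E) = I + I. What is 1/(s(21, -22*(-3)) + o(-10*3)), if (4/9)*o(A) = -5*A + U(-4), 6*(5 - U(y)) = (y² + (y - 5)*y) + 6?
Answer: 1/369 ≈ 0.0027100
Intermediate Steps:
U(y) = 4 - y²/6 - y*(-5 + y)/6 (U(y) = 5 - ((y² + (y - 5)*y) + 6)/6 = 5 - ((y² + (-5 + y)*y) + 6)/6 = 5 - ((y² + y*(-5 + y)) + 6)/6 = 5 - (6 + y² + y*(-5 + y))/6 = 5 + (-1 - y²/6 - y*(-5 + y)/6) = 4 - y²/6 - y*(-5 + y)/6)
s(I, E) = 2*I
o(A) = -21/2 - 45*A/4 (o(A) = 9*(-5*A + (4 - ⅓*(-4)² + (⅚)*(-4)))/4 = 9*(-5*A + (4 - ⅓*16 - 10/3))/4 = 9*(-5*A + (4 - 16/3 - 10/3))/4 = 9*(-5*A - 14/3)/4 = 9*(-14/3 - 5*A)/4 = -21/2 - 45*A/4)
1/(s(21, -22*(-3)) + o(-10*3)) = 1/(2*21 + (-21/2 - (-225)*3/2)) = 1/(42 + (-21/2 - 45/4*(-30))) = 1/(42 + (-21/2 + 675/2)) = 1/(42 + 327) = 1/369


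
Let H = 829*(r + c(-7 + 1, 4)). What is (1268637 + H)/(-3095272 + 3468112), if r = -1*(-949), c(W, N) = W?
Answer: 256298/46605 ≈ 5.4994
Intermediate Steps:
r = 949
H = 781747 (H = 829*(949 + (-7 + 1)) = 829*(949 - 6) = 829*943 = 781747)
(1268637 + H)/(-3095272 + 3468112) = (1268637 + 781747)/(-3095272 + 3468112) = 2050384/372840 = 2050384*(1/372840) = 256298/46605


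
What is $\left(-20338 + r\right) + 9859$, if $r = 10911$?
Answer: $432$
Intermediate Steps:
$\left(-20338 + r\right) + 9859 = \left(-20338 + 10911\right) + 9859 = -9427 + 9859 = 432$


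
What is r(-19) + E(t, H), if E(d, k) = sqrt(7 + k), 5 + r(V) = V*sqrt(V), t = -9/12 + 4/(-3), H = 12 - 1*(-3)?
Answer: -5 + sqrt(22) - 19*I*sqrt(19) ≈ -0.30958 - 82.819*I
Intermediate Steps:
H = 15 (H = 12 + 3 = 15)
t = -25/12 (t = -9*1/12 + 4*(-1/3) = -3/4 - 4/3 = -25/12 ≈ -2.0833)
r(V) = -5 + V**(3/2) (r(V) = -5 + V*sqrt(V) = -5 + V**(3/2))
r(-19) + E(t, H) = (-5 + (-19)**(3/2)) + sqrt(7 + 15) = (-5 - 19*I*sqrt(19)) + sqrt(22) = -5 + sqrt(22) - 19*I*sqrt(19)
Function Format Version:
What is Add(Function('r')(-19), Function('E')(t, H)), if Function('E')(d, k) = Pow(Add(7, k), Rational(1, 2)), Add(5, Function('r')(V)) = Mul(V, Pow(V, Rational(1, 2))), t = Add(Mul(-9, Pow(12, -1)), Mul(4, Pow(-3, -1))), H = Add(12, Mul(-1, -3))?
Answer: Add(-5, Pow(22, Rational(1, 2)), Mul(-19, I, Pow(19, Rational(1, 2)))) ≈ Add(-0.30958, Mul(-82.819, I))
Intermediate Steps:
H = 15 (H = Add(12, 3) = 15)
t = Rational(-25, 12) (t = Add(Mul(-9, Rational(1, 12)), Mul(4, Rational(-1, 3))) = Add(Rational(-3, 4), Rational(-4, 3)) = Rational(-25, 12) ≈ -2.0833)
Function('r')(V) = Add(-5, Pow(V, Rational(3, 2))) (Function('r')(V) = Add(-5, Mul(V, Pow(V, Rational(1, 2)))) = Add(-5, Pow(V, Rational(3, 2))))
Add(Function('r')(-19), Function('E')(t, H)) = Add(Add(-5, Pow(-19, Rational(3, 2))), Pow(Add(7, 15), Rational(1, 2))) = Add(Add(-5, Mul(-19, I, Pow(19, Rational(1, 2)))), Pow(22, Rational(1, 2))) = Add(-5, Pow(22, Rational(1, 2)), Mul(-19, I, Pow(19, Rational(1, 2))))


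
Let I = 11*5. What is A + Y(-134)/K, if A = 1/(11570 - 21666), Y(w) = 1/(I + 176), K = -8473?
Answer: -1967359/19760527248 ≈ -9.9560e-5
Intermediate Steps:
I = 55
Y(w) = 1/231 (Y(w) = 1/(55 + 176) = 1/231)
A = -1/10096 (A = 1/(-10096) = -1/10096 ≈ -9.9049e-5)
A + Y(-134)/K = -1/10096 + (1/231)/(-8473) = -1/10096 + (1/231)*(-1/8473) = -1/10096 - 1/1957263 = -1967359/19760527248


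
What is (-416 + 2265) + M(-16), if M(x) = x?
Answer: 1833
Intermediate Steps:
(-416 + 2265) + M(-16) = (-416 + 2265) - 16 = 1849 - 16 = 1833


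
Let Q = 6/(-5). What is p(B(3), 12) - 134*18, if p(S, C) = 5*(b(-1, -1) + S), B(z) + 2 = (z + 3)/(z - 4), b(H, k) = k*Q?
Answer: -2446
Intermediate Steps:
Q = -6/5 (Q = 6*(-⅕) = -6/5 ≈ -1.2000)
b(H, k) = -6*k/5 (b(H, k) = k*(-6/5) = -6*k/5)
B(z) = -2 + (3 + z)/(-4 + z) (B(z) = -2 + (z + 3)/(z - 4) = -2 + (3 + z)/(-4 + z))
p(S, C) = 6 + 5*S (p(S, C) = 5*(-6/5*(-1) + S) = 5*(6/5 + S) = 6 + 5*S)
p(B(3), 12) - 134*18 = (6 + 5*((11 - 1*3)/(-4 + 3))) - 134*18 = (6 + 5*((11 - 3)/(-1))) - 2412 = (6 + 5*(-1*8)) - 2412 = (6 + 5*(-8)) - 2412 = (6 - 40) - 2412 = -34 - 2412 = -2446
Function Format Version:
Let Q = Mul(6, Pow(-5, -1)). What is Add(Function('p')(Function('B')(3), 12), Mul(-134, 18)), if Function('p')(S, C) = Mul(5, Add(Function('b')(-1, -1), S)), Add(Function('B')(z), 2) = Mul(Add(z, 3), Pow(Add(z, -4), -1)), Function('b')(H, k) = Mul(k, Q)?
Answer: -2446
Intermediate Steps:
Q = Rational(-6, 5) (Q = Mul(6, Rational(-1, 5)) = Rational(-6, 5) ≈ -1.2000)
Function('b')(H, k) = Mul(Rational(-6, 5), k) (Function('b')(H, k) = Mul(k, Rational(-6, 5)) = Mul(Rational(-6, 5), k))
Function('B')(z) = Add(-2, Mul(Pow(Add(-4, z), -1), Add(3, z))) (Function('B')(z) = Add(-2, Mul(Add(z, 3), Pow(Add(z, -4), -1))) = Add(-2, Mul(Add(3, z), Pow(Add(-4, z), -1))) = Add(-2, Mul(Pow(Add(-4, z), -1), Add(3, z))))
Function('p')(S, C) = Add(6, Mul(5, S)) (Function('p')(S, C) = Mul(5, Add(Mul(Rational(-6, 5), -1), S)) = Mul(5, Add(Rational(6, 5), S)) = Add(6, Mul(5, S)))
Add(Function('p')(Function('B')(3), 12), Mul(-134, 18)) = Add(Add(6, Mul(5, Mul(Pow(Add(-4, 3), -1), Add(11, Mul(-1, 3))))), Mul(-134, 18)) = Add(Add(6, Mul(5, Mul(Pow(-1, -1), Add(11, -3)))), -2412) = Add(Add(6, Mul(5, Mul(-1, 8))), -2412) = Add(Add(6, Mul(5, -8)), -2412) = Add(Add(6, -40), -2412) = Add(-34, -2412) = -2446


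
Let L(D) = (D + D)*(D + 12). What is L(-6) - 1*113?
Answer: -185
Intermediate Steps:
L(D) = 2*D*(12 + D) (L(D) = (2*D)*(12 + D) = 2*D*(12 + D))
L(-6) - 1*113 = 2*(-6)*(12 - 6) - 1*113 = 2*(-6)*6 - 113 = -72 - 113 = -185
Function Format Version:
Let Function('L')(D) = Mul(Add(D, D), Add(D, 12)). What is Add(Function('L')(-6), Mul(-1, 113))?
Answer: -185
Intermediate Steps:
Function('L')(D) = Mul(2, D, Add(12, D)) (Function('L')(D) = Mul(Mul(2, D), Add(12, D)) = Mul(2, D, Add(12, D)))
Add(Function('L')(-6), Mul(-1, 113)) = Add(Mul(2, -6, Add(12, -6)), Mul(-1, 113)) = Add(Mul(2, -6, 6), -113) = Add(-72, -113) = -185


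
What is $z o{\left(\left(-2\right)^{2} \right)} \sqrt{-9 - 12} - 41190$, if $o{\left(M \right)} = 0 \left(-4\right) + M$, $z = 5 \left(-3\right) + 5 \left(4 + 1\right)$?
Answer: $-41190 + 40 i \sqrt{21} \approx -41190.0 + 183.3 i$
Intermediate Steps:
$z = 10$ ($z = -15 + 5 \cdot 5 = -15 + 25 = 10$)
$o{\left(M \right)} = M$ ($o{\left(M \right)} = 0 + M = M$)
$z o{\left(\left(-2\right)^{2} \right)} \sqrt{-9 - 12} - 41190 = 10 \left(-2\right)^{2} \sqrt{-9 - 12} - 41190 = 10 \cdot 4 \sqrt{-21} - 41190 = 40 i \sqrt{21} - 41190 = -41190 + 40 i \sqrt{21}$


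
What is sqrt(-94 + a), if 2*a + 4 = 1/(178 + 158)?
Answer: I*sqrt(2709462)/168 ≈ 9.7979*I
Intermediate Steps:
a = -1343/672 (a = -2 + 1/(2*(178 + 158)) = -2 + (1/2)/336 = -2 + (1/2)*(1/336) = -2 + 1/672 = -1343/672 ≈ -1.9985)
sqrt(-94 + a) = sqrt(-94 - 1343/672) = sqrt(-64511/672) = I*sqrt(2709462)/168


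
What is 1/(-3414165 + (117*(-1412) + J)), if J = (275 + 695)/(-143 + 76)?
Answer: -67/239818693 ≈ -2.7938e-7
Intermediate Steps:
J = -970/67 (J = 970/(-67) = 970*(-1/67) = -970/67 ≈ -14.478)
1/(-3414165 + (117*(-1412) + J)) = 1/(-3414165 + (117*(-1412) - 970/67)) = 1/(-3414165 + (-165204 - 970/67)) = 1/(-3414165 - 11069638/67) = 1/(-239818693/67) = -67/239818693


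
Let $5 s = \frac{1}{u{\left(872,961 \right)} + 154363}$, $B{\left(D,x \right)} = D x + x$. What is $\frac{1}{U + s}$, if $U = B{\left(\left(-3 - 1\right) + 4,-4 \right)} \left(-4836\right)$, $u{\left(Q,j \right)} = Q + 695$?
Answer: $\frac{779650}{15081549601} \approx 5.1696 \cdot 10^{-5}$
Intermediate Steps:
$B{\left(D,x \right)} = x + D x$
$u{\left(Q,j \right)} = 695 + Q$
$U = 19344$ ($U = - 4 \left(1 + \left(\left(-3 - 1\right) + 4\right)\right) \left(-4836\right) = - 4 \left(1 + \left(-4 + 4\right)\right) \left(-4836\right) = - 4 \left(1 + 0\right) \left(-4836\right) = \left(-4\right) 1 \left(-4836\right) = \left(-4\right) \left(-4836\right) = 19344$)
$s = \frac{1}{779650}$ ($s = \frac{1}{5 \left(\left(695 + 872\right) + 154363\right)} = \frac{1}{5 \left(1567 + 154363\right)} = \frac{1}{5 \cdot 155930} = \frac{1}{5} \cdot \frac{1}{155930} = \frac{1}{779650} \approx 1.2826 \cdot 10^{-6}$)
$\frac{1}{U + s} = \frac{1}{19344 + \frac{1}{779650}} = \frac{1}{\frac{15081549601}{779650}} = \frac{779650}{15081549601}$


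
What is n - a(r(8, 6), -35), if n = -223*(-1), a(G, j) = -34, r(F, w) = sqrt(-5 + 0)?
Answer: 257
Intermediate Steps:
r(F, w) = I*sqrt(5) (r(F, w) = sqrt(-5) = I*sqrt(5))
n = 223
n - a(r(8, 6), -35) = 223 - 1*(-34) = 223 + 34 = 257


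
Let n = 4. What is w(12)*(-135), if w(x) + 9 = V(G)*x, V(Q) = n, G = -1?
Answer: -5265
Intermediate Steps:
V(Q) = 4
w(x) = -9 + 4*x
w(12)*(-135) = (-9 + 4*12)*(-135) = (-9 + 48)*(-135) = 39*(-135) = -5265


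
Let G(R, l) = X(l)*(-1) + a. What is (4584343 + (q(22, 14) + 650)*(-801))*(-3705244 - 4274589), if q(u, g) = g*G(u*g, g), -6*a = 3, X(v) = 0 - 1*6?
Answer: -31935419343328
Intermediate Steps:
X(v) = -6 (X(v) = 0 - 6 = -6)
a = -1/2 (a = -1/6*3 = -1/2 ≈ -0.50000)
G(R, l) = 11/2 (G(R, l) = -6*(-1) - 1/2 = 6 - 1/2 = 11/2)
q(u, g) = 11*g/2 (q(u, g) = g*(11/2) = 11*g/2)
(4584343 + (q(22, 14) + 650)*(-801))*(-3705244 - 4274589) = (4584343 + ((11/2)*14 + 650)*(-801))*(-3705244 - 4274589) = (4584343 + (77 + 650)*(-801))*(-7979833) = (4584343 + 727*(-801))*(-7979833) = (4584343 - 582327)*(-7979833) = 4002016*(-7979833) = -31935419343328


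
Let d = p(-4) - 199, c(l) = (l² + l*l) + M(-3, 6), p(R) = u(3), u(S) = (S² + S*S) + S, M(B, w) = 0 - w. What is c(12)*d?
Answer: -50196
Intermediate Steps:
M(B, w) = -w
u(S) = S + 2*S² (u(S) = (S² + S²) + S = 2*S² + S = S + 2*S²)
p(R) = 21 (p(R) = 3*(1 + 2*3) = 3*(1 + 6) = 3*7 = 21)
c(l) = -6 + 2*l² (c(l) = (l² + l*l) - 1*6 = (l² + l²) - 6 = 2*l² - 6 = -6 + 2*l²)
d = -178 (d = 21 - 199 = -178)
c(12)*d = (-6 + 2*12²)*(-178) = (-6 + 2*144)*(-178) = (-6 + 288)*(-178) = 282*(-178) = -50196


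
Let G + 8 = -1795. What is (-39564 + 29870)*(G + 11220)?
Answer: -91288398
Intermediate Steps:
G = -1803 (G = -8 - 1795 = -1803)
(-39564 + 29870)*(G + 11220) = (-39564 + 29870)*(-1803 + 11220) = -9694*9417 = -91288398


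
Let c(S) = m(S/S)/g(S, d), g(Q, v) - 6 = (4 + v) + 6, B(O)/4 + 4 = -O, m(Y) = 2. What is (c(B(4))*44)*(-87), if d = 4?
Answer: -1914/5 ≈ -382.80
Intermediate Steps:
B(O) = -16 - 4*O (B(O) = -16 + 4*(-O) = -16 - 4*O)
g(Q, v) = 16 + v (g(Q, v) = 6 + ((4 + v) + 6) = 6 + (10 + v) = 16 + v)
c(S) = ⅒ (c(S) = 2/(16 + 4) = 2/20 = 2*(1/20) = ⅒)
(c(B(4))*44)*(-87) = ((⅒)*44)*(-87) = (22/5)*(-87) = -1914/5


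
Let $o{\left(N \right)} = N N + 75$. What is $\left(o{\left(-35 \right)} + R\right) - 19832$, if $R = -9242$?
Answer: $-27774$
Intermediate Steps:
$o{\left(N \right)} = 75 + N^{2}$ ($o{\left(N \right)} = N^{2} + 75 = 75 + N^{2}$)
$\left(o{\left(-35 \right)} + R\right) - 19832 = \left(\left(75 + \left(-35\right)^{2}\right) - 9242\right) - 19832 = \left(\left(75 + 1225\right) - 9242\right) - 19832 = \left(1300 - 9242\right) - 19832 = -7942 - 19832 = -27774$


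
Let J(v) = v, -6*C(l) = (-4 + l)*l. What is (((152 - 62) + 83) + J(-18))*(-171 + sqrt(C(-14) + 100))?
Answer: -26505 + 155*sqrt(58) ≈ -25325.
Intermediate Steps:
C(l) = -l*(-4 + l)/6 (C(l) = -(-4 + l)*l/6 = -l*(-4 + l)/6)
(((152 - 62) + 83) + J(-18))*(-171 + sqrt(C(-14) + 100)) = (((152 - 62) + 83) - 18)*(-171 + sqrt((1/6)*(-14)*(4 - 1*(-14)) + 100)) = ((90 + 83) - 18)*(-171 + sqrt((1/6)*(-14)*(4 + 14) + 100)) = (173 - 18)*(-171 + sqrt((1/6)*(-14)*18 + 100)) = 155*(-171 + sqrt(-42 + 100)) = 155*(-171 + sqrt(58)) = -26505 + 155*sqrt(58)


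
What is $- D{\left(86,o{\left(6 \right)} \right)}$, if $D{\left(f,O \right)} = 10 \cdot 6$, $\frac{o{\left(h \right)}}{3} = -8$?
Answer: $-60$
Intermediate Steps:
$o{\left(h \right)} = -24$ ($o{\left(h \right)} = 3 \left(-8\right) = -24$)
$D{\left(f,O \right)} = 60$
$- D{\left(86,o{\left(6 \right)} \right)} = \left(-1\right) 60 = -60$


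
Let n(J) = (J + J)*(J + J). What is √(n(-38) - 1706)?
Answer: √4070 ≈ 63.797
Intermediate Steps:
n(J) = 4*J² (n(J) = (2*J)*(2*J) = 4*J²)
√(n(-38) - 1706) = √(4*(-38)² - 1706) = √(4*1444 - 1706) = √(5776 - 1706) = √4070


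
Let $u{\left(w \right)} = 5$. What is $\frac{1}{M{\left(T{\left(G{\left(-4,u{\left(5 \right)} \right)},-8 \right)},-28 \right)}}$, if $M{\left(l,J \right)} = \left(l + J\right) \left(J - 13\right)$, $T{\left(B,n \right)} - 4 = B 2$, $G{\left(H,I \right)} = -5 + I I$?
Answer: $- \frac{1}{656} \approx -0.0015244$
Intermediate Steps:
$G{\left(H,I \right)} = -5 + I^{2}$
$T{\left(B,n \right)} = 4 + 2 B$ ($T{\left(B,n \right)} = 4 + B 2 = 4 + 2 B$)
$M{\left(l,J \right)} = \left(-13 + J\right) \left(J + l\right)$ ($M{\left(l,J \right)} = \left(J + l\right) \left(-13 + J\right) = \left(-13 + J\right) \left(J + l\right)$)
$\frac{1}{M{\left(T{\left(G{\left(-4,u{\left(5 \right)} \right)},-8 \right)},-28 \right)}} = \frac{1}{\left(-28\right)^{2} - -364 - 13 \left(4 + 2 \left(-5 + 5^{2}\right)\right) - 28 \left(4 + 2 \left(-5 + 5^{2}\right)\right)} = \frac{1}{784 + 364 - 13 \left(4 + 2 \left(-5 + 25\right)\right) - 28 \left(4 + 2 \left(-5 + 25\right)\right)} = \frac{1}{784 + 364 - 13 \left(4 + 2 \cdot 20\right) - 28 \left(4 + 2 \cdot 20\right)} = \frac{1}{784 + 364 - 13 \left(4 + 40\right) - 28 \left(4 + 40\right)} = \frac{1}{784 + 364 - 572 - 1232} = \frac{1}{-656} = - \frac{1}{656}$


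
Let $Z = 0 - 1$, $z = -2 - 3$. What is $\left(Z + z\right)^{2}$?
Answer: $36$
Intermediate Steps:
$z = -5$
$Z = -1$ ($Z = 0 - 1 = -1$)
$\left(Z + z\right)^{2} = \left(-1 - 5\right)^{2} = \left(-6\right)^{2} = 36$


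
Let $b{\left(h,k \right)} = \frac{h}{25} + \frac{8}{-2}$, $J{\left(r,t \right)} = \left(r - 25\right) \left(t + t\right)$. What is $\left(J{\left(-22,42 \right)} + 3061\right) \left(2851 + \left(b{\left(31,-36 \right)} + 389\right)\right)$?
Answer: $- \frac{71785797}{25} \approx -2.8714 \cdot 10^{6}$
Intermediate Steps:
$J{\left(r,t \right)} = 2 t \left(-25 + r\right)$ ($J{\left(r,t \right)} = \left(-25 + r\right) 2 t = 2 t \left(-25 + r\right)$)
$b{\left(h,k \right)} = -4 + \frac{h}{25}$ ($b{\left(h,k \right)} = h \frac{1}{25} + 8 \left(- \frac{1}{2}\right) = \frac{h}{25} - 4 = -4 + \frac{h}{25}$)
$\left(J{\left(-22,42 \right)} + 3061\right) \left(2851 + \left(b{\left(31,-36 \right)} + 389\right)\right) = \left(2 \cdot 42 \left(-25 - 22\right) + 3061\right) \left(2851 + \left(\left(-4 + \frac{1}{25} \cdot 31\right) + 389\right)\right) = \left(2 \cdot 42 \left(-47\right) + 3061\right) \left(2851 + \left(\left(-4 + \frac{31}{25}\right) + 389\right)\right) = \left(-3948 + 3061\right) \left(2851 + \left(- \frac{69}{25} + 389\right)\right) = - 887 \left(2851 + \frac{9656}{25}\right) = \left(-887\right) \frac{80931}{25} = - \frac{71785797}{25}$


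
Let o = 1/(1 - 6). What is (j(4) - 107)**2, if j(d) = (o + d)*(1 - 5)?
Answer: 373321/25 ≈ 14933.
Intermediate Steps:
o = -1/5 (o = 1/(-5) = -1/5 ≈ -0.20000)
j(d) = 4/5 - 4*d (j(d) = (-1/5 + d)*(1 - 5) = (-1/5 + d)*(-4) = 4/5 - 4*d)
(j(4) - 107)**2 = ((4/5 - 4*4) - 107)**2 = ((4/5 - 16) - 107)**2 = (-76/5 - 107)**2 = (-611/5)**2 = 373321/25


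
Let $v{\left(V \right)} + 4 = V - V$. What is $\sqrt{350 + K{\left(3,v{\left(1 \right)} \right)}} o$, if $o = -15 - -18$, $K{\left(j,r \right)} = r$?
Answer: $3 \sqrt{346} \approx 55.803$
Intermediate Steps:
$v{\left(V \right)} = -4$ ($v{\left(V \right)} = -4 + \left(V - V\right) = -4 + 0 = -4$)
$o = 3$ ($o = -15 + 18 = 3$)
$\sqrt{350 + K{\left(3,v{\left(1 \right)} \right)}} o = \sqrt{350 - 4} \cdot 3 = \sqrt{346} \cdot 3 = 3 \sqrt{346}$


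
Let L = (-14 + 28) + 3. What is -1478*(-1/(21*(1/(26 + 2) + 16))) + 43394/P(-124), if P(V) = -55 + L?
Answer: -29113531/25593 ≈ -1137.6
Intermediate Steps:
L = 17 (L = 14 + 3 = 17)
P(V) = -38 (P(V) = -55 + 17 = -38)
-1478*(-1/(21*(1/(26 + 2) + 16))) + 43394/P(-124) = -1478*(-1/(21*(1/(26 + 2) + 16))) + 43394/(-38) = -1478*(-1/(21*(1/28 + 16))) + 43394*(-1/38) = -1478*(-1/(21*(1/28 + 16))) - 21697/19 = -1478/((449/28)*(-21)) - 21697/19 = -1478/(-1347/4) - 21697/19 = -1478*(-4/1347) - 21697/19 = 5912/1347 - 21697/19 = -29113531/25593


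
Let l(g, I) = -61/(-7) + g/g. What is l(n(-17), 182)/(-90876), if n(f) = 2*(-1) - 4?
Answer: -17/159033 ≈ -0.00010690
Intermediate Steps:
n(f) = -6 (n(f) = -2 - 4 = -6)
l(g, I) = 68/7 (l(g, I) = -61*(-⅐) + 1 = 61/7 + 1 = 68/7)
l(n(-17), 182)/(-90876) = (68/7)/(-90876) = (68/7)*(-1/90876) = -17/159033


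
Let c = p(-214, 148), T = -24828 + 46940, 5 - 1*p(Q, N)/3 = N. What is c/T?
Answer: -429/22112 ≈ -0.019401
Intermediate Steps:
p(Q, N) = 15 - 3*N
T = 22112
c = -429 (c = 15 - 3*148 = 15 - 444 = -429)
c/T = -429/22112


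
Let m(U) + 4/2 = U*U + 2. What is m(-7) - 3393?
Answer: -3344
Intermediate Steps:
m(U) = U² (m(U) = -2 + (U*U + 2) = -2 + (U² + 2) = -2 + (2 + U²) = U²)
m(-7) - 3393 = (-7)² - 3393 = 49 - 3393 = -3344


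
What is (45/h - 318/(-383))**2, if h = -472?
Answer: 17652045321/32679962176 ≈ 0.54015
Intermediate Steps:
(45/h - 318/(-383))**2 = (45/(-472) - 318/(-383))**2 = (45*(-1/472) - 318*(-1/383))**2 = (-45/472 + 318/383)**2 = (132861/180776)**2 = 17652045321/32679962176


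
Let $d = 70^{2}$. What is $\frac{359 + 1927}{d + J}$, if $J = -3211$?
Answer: $\frac{762}{563} \approx 1.3535$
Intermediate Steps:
$d = 4900$
$\frac{359 + 1927}{d + J} = \frac{359 + 1927}{4900 - 3211} = \frac{2286}{1689} = 2286 \cdot \frac{1}{1689} = \frac{762}{563}$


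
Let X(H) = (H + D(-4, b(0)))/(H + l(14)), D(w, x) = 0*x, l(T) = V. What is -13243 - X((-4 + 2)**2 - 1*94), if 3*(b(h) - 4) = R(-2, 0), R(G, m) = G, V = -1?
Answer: -1205203/91 ≈ -13244.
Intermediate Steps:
l(T) = -1
b(h) = 10/3 (b(h) = 4 + (1/3)*(-2) = 4 - 2/3 = 10/3)
D(w, x) = 0
X(H) = H/(-1 + H) (X(H) = (H + 0)/(H - 1) = H/(-1 + H))
-13243 - X((-4 + 2)**2 - 1*94) = -13243 - ((-4 + 2)**2 - 1*94)/(-1 + ((-4 + 2)**2 - 1*94)) = -13243 - ((-2)**2 - 94)/(-1 + ((-2)**2 - 94)) = -13243 - (4 - 94)/(-1 + (4 - 94)) = -13243 - (-90)/(-1 - 90) = -13243 - (-90)/(-91) = -13243 - (-90)*(-1)/91 = -13243 - 1*90/91 = -13243 - 90/91 = -1205203/91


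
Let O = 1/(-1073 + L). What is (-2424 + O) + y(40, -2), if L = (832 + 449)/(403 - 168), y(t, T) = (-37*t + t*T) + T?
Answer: -999983999/250874 ≈ -3986.0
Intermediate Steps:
y(t, T) = T - 37*t + T*t (y(t, T) = (-37*t + T*t) + T = T - 37*t + T*t)
L = 1281/235 ≈ 5.4511
O = -235/250874 (O = 1/(-1073 + 1281/235) = 1/(-250874/235) = -235/250874 ≈ -0.00093673)
(-2424 + O) + y(40, -2) = (-2424 - 235/250874) + (-2 - 37*40 - 2*40) = -608118811/250874 + (-2 - 1480 - 80) = -608118811/250874 - 1562 = -999983999/250874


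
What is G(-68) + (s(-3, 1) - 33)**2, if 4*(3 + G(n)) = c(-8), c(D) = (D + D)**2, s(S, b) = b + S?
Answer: 1286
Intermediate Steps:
s(S, b) = S + b
c(D) = 4*D**2 (c(D) = (2*D)**2 = 4*D**2)
G(n) = 61 (G(n) = -3 + (4*(-8)**2)/4 = -3 + (4*64)/4 = -3 + (1/4)*256 = -3 + 64 = 61)
G(-68) + (s(-3, 1) - 33)**2 = 61 + ((-3 + 1) - 33)**2 = 61 + (-2 - 33)**2 = 61 + (-35)**2 = 61 + 1225 = 1286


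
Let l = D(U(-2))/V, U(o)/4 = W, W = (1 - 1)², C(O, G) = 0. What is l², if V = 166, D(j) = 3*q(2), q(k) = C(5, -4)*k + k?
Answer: 9/6889 ≈ 0.0013064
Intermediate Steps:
q(k) = k (q(k) = 0*k + k = 0 + k = k)
W = 0 (W = 0² = 0)
U(o) = 0 (U(o) = 4*0 = 0)
D(j) = 6 (D(j) = 3*2 = 6)
l = 3/83 (l = 6/166 = 6*(1/166) = 3/83 ≈ 0.036145)
l² = (3/83)² = 9/6889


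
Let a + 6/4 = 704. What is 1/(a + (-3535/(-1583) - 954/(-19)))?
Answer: 60154/45412879 ≈ 0.0013246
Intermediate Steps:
a = 1405/2 (a = -3/2 + 704 = 1405/2 ≈ 702.50)
1/(a + (-3535/(-1583) - 954/(-19))) = 1/(1405/2 + (-3535/(-1583) - 954/(-19))) = 1/(1405/2 + (-3535*(-1/1583) - 954*(-1/19))) = 1/(1405/2 + (3535/1583 + 954/19)) = 1/(1405/2 + 1577347/30077) = 1/(45412879/60154) = 60154/45412879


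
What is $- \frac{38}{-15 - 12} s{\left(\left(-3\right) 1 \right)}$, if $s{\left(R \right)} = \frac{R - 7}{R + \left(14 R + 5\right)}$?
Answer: $\frac{19}{54} \approx 0.35185$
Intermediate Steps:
$s{\left(R \right)} = \frac{-7 + R}{5 + 15 R}$ ($s{\left(R \right)} = \frac{-7 + R}{R + \left(5 + 14 R\right)} = \frac{-7 + R}{5 + 15 R}$)
$- \frac{38}{-15 - 12} s{\left(\left(-3\right) 1 \right)} = - \frac{38}{-15 - 12} \frac{-7 - 3}{5 \left(1 + 3 \left(\left(-3\right) 1\right)\right)} = - \frac{38}{-15 - 12} \frac{-7 - 3}{5 \left(1 + 3 \left(-3\right)\right)} = - \frac{38}{-27} \cdot \frac{1}{5} \frac{1}{1 - 9} \left(-10\right) = \left(-38\right) \left(- \frac{1}{27}\right) \frac{1}{5} \frac{1}{-8} \left(-10\right) = \frac{38 \cdot \frac{1}{5} \left(- \frac{1}{8}\right) \left(-10\right)}{27} = \frac{38}{27} \cdot \frac{1}{4} = \frac{19}{54}$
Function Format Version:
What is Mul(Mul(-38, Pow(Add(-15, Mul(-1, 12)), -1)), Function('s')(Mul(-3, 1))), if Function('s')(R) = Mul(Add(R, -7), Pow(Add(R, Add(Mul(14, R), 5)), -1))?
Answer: Rational(19, 54) ≈ 0.35185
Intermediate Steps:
Function('s')(R) = Mul(Pow(Add(5, Mul(15, R)), -1), Add(-7, R)) (Function('s')(R) = Mul(Add(-7, R), Pow(Add(R, Add(5, Mul(14, R))), -1)) = Mul(Add(-7, R), Pow(Add(5, Mul(15, R)), -1)) = Mul(Pow(Add(5, Mul(15, R)), -1), Add(-7, R)))
Mul(Mul(-38, Pow(Add(-15, Mul(-1, 12)), -1)), Function('s')(Mul(-3, 1))) = Mul(Mul(-38, Pow(Add(-15, Mul(-1, 12)), -1)), Mul(Rational(1, 5), Pow(Add(1, Mul(3, Mul(-3, 1))), -1), Add(-7, Mul(-3, 1)))) = Mul(Mul(-38, Pow(Add(-15, -12), -1)), Mul(Rational(1, 5), Pow(Add(1, Mul(3, -3)), -1), Add(-7, -3))) = Mul(Mul(-38, Pow(-27, -1)), Mul(Rational(1, 5), Pow(Add(1, -9), -1), -10)) = Mul(Mul(-38, Rational(-1, 27)), Mul(Rational(1, 5), Pow(-8, -1), -10)) = Mul(Rational(38, 27), Mul(Rational(1, 5), Rational(-1, 8), -10)) = Mul(Rational(38, 27), Rational(1, 4)) = Rational(19, 54)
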